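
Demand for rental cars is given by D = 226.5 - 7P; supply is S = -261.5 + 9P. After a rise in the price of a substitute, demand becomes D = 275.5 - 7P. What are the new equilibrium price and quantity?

P' = 33.5625, Q' = 40.5625

Original equilibrium: P* = 30.5, Q* = 13.
New equilibrium: 275.5 - 7P = -261.5 + 9P, so 537 = 16P and P' = 33.5625; Q' = 275.5 − 7(33.5625) = 40.5625.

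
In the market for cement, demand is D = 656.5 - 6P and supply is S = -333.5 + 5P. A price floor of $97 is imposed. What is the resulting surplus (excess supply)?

Equilibrium price would be P* = 90, so the floor at 97 binds.
At P = 97: D = 74.5, S = 151.5.
Surplus = 151.5 − 74.5 = 77.

Surplus = 77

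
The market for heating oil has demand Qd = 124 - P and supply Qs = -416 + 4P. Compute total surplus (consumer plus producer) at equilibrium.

Equilibrium: 124 - P = -416 + 4P gives P* = 108, Q* = 16.
Demand choke price: P = 124; supply starts at P = 104.
CS = ½(124 − 108)(16) = 128; PS = ½(108 − 104)(16) = 32.

Total surplus = 160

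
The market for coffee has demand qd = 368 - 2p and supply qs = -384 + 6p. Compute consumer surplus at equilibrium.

Equilibrium: 368 - 2p = -384 + 6p gives p* = 94, q* = 180.
Demand choke price (qd = 0): p = 184.
CS = ½(184 − 94)(180) = 8100.

Consumer surplus = 8100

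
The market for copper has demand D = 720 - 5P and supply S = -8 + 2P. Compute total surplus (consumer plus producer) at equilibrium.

Equilibrium: 720 - 5P = -8 + 2P gives P* = 104, Q* = 200.
Demand choke price: P = 144; supply starts at P = 4.
CS = ½(144 − 104)(200) = 4000; PS = ½(104 − 4)(200) = 10000.

Total surplus = 14000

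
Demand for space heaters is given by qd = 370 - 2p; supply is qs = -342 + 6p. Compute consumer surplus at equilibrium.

Equilibrium: 370 - 2p = -342 + 6p gives p* = 89, q* = 192.
Demand choke price (qd = 0): p = 185.
CS = ½(185 − 89)(192) = 9216.

Consumer surplus = 9216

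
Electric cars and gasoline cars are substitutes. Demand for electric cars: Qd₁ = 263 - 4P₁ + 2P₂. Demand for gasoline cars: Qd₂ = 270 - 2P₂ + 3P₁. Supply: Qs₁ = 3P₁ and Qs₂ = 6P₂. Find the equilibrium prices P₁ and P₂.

Market 1: 263 - 4P₁ + 2P₂ = 3P₁ → 7P₁ - 2P₂ = 263.
Market 2: 8P₂ - 3P₁ = 270.
Eliminating P₂: 8×(1) + 2×(2) gives 50P₁ = 2644, so P₁ = 52.88.
Back-substitute into (2): P₂ = (270 + 3×52.88) / 8 = 53.58.

P₁ = 52.88, P₂ = 53.58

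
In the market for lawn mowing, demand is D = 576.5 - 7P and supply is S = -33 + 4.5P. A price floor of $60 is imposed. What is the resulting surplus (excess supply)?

Equilibrium price would be P* = 53, so the floor at 60 binds.
At P = 60: D = 156.5, S = 237.
Surplus = 237 − 156.5 = 80.5.

Surplus = 80.5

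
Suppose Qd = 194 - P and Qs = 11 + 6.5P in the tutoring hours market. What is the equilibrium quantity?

Q* = 169.6

Set Qd = Qs: 194 - P = 11 + 6.5P.
183 = 7.5P, so P* = 24.4.
Q* = 194 − 1(24.4) = 169.6.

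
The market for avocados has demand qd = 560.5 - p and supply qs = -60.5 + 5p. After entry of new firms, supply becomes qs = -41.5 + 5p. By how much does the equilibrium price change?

Original equilibrium: p* = 103.5, q* = 457.
New equilibrium: 560.5 - p = -41.5 + 5p, so 602 = 6p and p' = 301/3; q' = 560.5 − 1(301/3) = 2761/6.
Change in price: 301/3 − 103.5 = -19/6.

Δp = -19/6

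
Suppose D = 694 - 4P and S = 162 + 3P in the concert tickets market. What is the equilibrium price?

P* = 76

Set D = S: 694 - 4P = 162 + 3P.
532 = 7P, so P* = 76.
Q* = 694 − 4(76) = 390.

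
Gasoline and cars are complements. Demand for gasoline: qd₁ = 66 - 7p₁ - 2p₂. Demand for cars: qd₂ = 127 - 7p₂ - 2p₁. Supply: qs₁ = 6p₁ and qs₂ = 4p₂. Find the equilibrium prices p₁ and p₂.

Market 1: 66 - 7p₁ - 2p₂ = 6p₁ → 13p₁ + 2p₂ = 66.
Market 2: 11p₂ + 2p₁ = 127.
Eliminating p₂: 11×(1) − 2×(2) gives 139p₁ = 472, so p₁ = 472/139.
Back-substitute into (2): p₂ = (127 − 2×472/139) / 11 = 1519/139.

p₁ = 472/139, p₂ = 1519/139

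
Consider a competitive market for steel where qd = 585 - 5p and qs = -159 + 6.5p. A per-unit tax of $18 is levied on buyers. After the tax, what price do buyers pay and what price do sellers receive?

Buyers pay 1722/23, sellers receive 1308/23

Pre-tax equilibrium: p* = 1488/23, q* = 6015/23.
Tax on buyers shifts demand to qd = 585 − 5(p + 18) = 495 - 5p.
495 - 5p = -159 + 6.5p gives seller price ps = 1308/23; buyers pay pb = 1308/23 + 18 = 1722/23.
New quantity: q = 585 − 5(1722/23) = 4845/23.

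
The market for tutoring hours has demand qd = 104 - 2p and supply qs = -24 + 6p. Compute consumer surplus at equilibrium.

Equilibrium: 104 - 2p = -24 + 6p gives p* = 16, q* = 72.
Demand choke price (qd = 0): p = 52.
CS = ½(52 − 16)(72) = 1296.

Consumer surplus = 1296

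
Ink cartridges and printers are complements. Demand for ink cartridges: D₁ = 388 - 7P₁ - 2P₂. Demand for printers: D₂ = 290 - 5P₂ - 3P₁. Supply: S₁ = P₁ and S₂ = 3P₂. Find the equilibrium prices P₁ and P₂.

P₁ = 1262/29, P₂ = 578/29

Market 1: 388 - 7P₁ - 2P₂ = P₁ → 8P₁ + 2P₂ = 388.
Market 2: 8P₂ + 3P₁ = 290.
Eliminating P₂: 8×(1) − 2×(2) gives 58P₁ = 2524, so P₁ = 1262/29.
Back-substitute into (2): P₂ = (290 − 3×1262/29) / 8 = 578/29.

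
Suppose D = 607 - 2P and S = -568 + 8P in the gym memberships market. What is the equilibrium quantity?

Set D = S: 607 - 2P = -568 + 8P.
1175 = 10P, so P* = 117.5.
Q* = 607 − 2(117.5) = 372.

Q* = 372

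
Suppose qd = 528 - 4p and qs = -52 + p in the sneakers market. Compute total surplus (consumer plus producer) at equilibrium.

Equilibrium: 528 - 4p = -52 + p gives p* = 116, q* = 64.
Demand choke price: p = 132; supply starts at p = 52.
CS = ½(132 − 116)(64) = 512; PS = ½(116 − 52)(64) = 2048.

Total surplus = 2560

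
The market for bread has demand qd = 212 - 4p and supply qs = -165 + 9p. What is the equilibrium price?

Set qd = qs: 212 - 4p = -165 + 9p.
377 = 13p, so p* = 29.
q* = 212 − 4(29) = 96.

p* = 29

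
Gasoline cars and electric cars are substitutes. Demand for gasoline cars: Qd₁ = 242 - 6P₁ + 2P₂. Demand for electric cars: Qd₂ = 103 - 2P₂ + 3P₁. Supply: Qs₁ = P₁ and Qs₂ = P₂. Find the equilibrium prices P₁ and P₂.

Market 1: 242 - 6P₁ + 2P₂ = P₁ → 7P₁ - 2P₂ = 242.
Market 2: 3P₂ - 3P₁ = 103.
Eliminating P₂: 3×(1) + 2×(2) gives 15P₁ = 932, so P₁ = 932/15.
Back-substitute into (2): P₂ = (103 + 3×932/15) / 3 = 1447/15.

P₁ = 932/15, P₂ = 1447/15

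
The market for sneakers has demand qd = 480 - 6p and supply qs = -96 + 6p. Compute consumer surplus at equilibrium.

Consumer surplus = 3072

Equilibrium: 480 - 6p = -96 + 6p gives p* = 48, q* = 192.
Demand choke price (qd = 0): p = 80.
CS = ½(80 − 48)(192) = 3072.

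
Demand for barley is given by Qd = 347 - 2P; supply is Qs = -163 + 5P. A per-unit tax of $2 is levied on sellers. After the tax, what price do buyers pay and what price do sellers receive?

Pre-tax equilibrium: P* = 510/7, Q* = 1409/7.
Tax on sellers shifts supply to Qs = -163 + 5(P − 2) = -173 + 5P.
347 - 2P = -173 + 5P gives buyer price Pb = 520/7; sellers receive Ps = 520/7 − 2 = 506/7.
New quantity: Q = 347 − 2(520/7) = 1389/7.

Buyers pay 520/7, sellers receive 506/7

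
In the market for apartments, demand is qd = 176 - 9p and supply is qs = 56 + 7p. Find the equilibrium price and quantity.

Set qd = qs: 176 - 9p = 56 + 7p.
120 = 16p, so p* = 7.5.
q* = 176 − 9(7.5) = 108.5.

p* = 7.5, q* = 108.5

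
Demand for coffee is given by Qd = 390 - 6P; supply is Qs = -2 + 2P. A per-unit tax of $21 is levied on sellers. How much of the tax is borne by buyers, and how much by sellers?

Pre-tax equilibrium: P* = 49, Q* = 96.
Tax on sellers shifts supply to Qs = -2 + 2(P − 21) = -44 + 2P.
390 - 6P = -44 + 2P gives buyer price Pb = 54.25; sellers receive Ps = 54.25 − 21 = 33.25.
New quantity: Q = 390 − 6(54.25) = 64.5.
Buyer burden = 54.25 − 49 = 5.25; seller burden = 49 − 33.25 = 15.75.

Buyers bear $5.25, sellers bear $15.75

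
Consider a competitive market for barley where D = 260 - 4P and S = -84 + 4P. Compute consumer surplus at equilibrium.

Consumer surplus = 968

Equilibrium: 260 - 4P = -84 + 4P gives P* = 43, Q* = 88.
Demand choke price (D = 0): P = 65.
CS = ½(65 − 43)(88) = 968.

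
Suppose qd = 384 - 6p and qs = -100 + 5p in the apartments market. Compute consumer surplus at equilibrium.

Consumer surplus = 1200

Equilibrium: 384 - 6p = -100 + 5p gives p* = 44, q* = 120.
Demand choke price (qd = 0): p = 64.
CS = ½(64 − 44)(120) = 1200.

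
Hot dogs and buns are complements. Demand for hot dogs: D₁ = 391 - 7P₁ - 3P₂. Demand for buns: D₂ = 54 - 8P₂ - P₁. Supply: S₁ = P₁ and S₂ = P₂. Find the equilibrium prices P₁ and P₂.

P₁ = 1119/23, P₂ = 41/69

Market 1: 391 - 7P₁ - 3P₂ = P₁ → 8P₁ + 3P₂ = 391.
Market 2: 9P₂ + P₁ = 54.
Eliminating P₂: 9×(1) − 3×(2) gives 69P₁ = 3357, so P₁ = 1119/23.
Back-substitute into (2): P₂ = (54 − 1×1119/23) / 9 = 41/69.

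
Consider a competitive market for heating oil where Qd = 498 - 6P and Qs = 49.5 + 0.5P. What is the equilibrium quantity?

Q* = 84

Set Qd = Qs: 498 - 6P = 49.5 + 0.5P.
448.5 = 6.5P, so P* = 69.
Q* = 498 − 6(69) = 84.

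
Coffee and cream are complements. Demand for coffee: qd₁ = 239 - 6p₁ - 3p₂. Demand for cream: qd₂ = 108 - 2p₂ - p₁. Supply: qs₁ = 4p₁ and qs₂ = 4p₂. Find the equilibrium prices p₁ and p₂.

p₁ = 370/19, p₂ = 841/57

Market 1: 239 - 6p₁ - 3p₂ = 4p₁ → 10p₁ + 3p₂ = 239.
Market 2: 6p₂ + p₁ = 108.
Eliminating p₂: 6×(1) − 3×(2) gives 57p₁ = 1110, so p₁ = 370/19.
Back-substitute into (2): p₂ = (108 − 1×370/19) / 6 = 841/57.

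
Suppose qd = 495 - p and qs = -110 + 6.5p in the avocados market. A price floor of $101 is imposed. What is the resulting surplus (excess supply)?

Surplus = 152.5

Equilibrium price would be p* = 242/3, so the floor at 101 binds.
At p = 101: qd = 394, qs = 546.5.
Surplus = 546.5 − 394 = 152.5.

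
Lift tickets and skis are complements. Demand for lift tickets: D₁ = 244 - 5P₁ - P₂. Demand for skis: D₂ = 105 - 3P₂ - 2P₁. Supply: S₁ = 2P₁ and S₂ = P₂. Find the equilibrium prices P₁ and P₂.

P₁ = 33.5, P₂ = 9.5

Market 1: 244 - 5P₁ - P₂ = 2P₁ → 7P₁ + P₂ = 244.
Market 2: 4P₂ + 2P₁ = 105.
Eliminating P₂: 4×(1) − 1×(2) gives 26P₁ = 871, so P₁ = 33.5.
Back-substitute into (2): P₂ = (105 − 2×33.5) / 4 = 9.5.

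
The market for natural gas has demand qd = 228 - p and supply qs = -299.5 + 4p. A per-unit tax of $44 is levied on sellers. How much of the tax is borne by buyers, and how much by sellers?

Pre-tax equilibrium: p* = 105.5, q* = 122.5.
Tax on sellers shifts supply to qs = -299.5 + 4(p − 44) = -475.5 + 4p.
228 - p = -475.5 + 4p gives buyer price pb = 140.7; sellers receive ps = 140.7 − 44 = 96.7.
New quantity: q = 228 − 1(140.7) = 87.3.
Buyer burden = 140.7 − 105.5 = 35.2; seller burden = 105.5 − 96.7 = 8.8.

Buyers bear $35.2, sellers bear $8.8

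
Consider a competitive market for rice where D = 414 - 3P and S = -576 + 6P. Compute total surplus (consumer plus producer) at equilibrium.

Total surplus = 1764

Equilibrium: 414 - 3P = -576 + 6P gives P* = 110, Q* = 84.
Demand choke price: P = 138; supply starts at P = 96.
CS = ½(138 − 110)(84) = 1176; PS = ½(110 − 96)(84) = 588.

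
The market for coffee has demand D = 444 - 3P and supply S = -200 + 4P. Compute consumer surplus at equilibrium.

Equilibrium: 444 - 3P = -200 + 4P gives P* = 92, Q* = 168.
Demand choke price (D = 0): P = 148.
CS = ½(148 − 92)(168) = 4704.

Consumer surplus = 4704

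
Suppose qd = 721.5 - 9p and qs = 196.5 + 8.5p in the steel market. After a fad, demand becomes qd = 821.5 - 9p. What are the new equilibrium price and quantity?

p' = 250/7, q' = 7001/14

Original equilibrium: p* = 30, q* = 451.5.
New equilibrium: 821.5 - 9p = 196.5 + 8.5p, so 625 = 17.5p and p' = 250/7; q' = 821.5 − 9(250/7) = 7001/14.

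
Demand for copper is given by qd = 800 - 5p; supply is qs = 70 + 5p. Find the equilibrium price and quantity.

Set qd = qs: 800 - 5p = 70 + 5p.
730 = 10p, so p* = 73.
q* = 800 − 5(73) = 435.

p* = 73, q* = 435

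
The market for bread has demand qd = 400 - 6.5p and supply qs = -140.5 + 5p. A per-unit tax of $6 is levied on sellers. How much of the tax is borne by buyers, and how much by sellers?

Buyers bear 60/23, sellers bear 78/23

Pre-tax equilibrium: p* = 47, q* = 94.5.
Tax on sellers shifts supply to qs = -140.5 + 5(p − 6) = -170.5 + 5p.
400 - 6.5p = -170.5 + 5p gives buyer price pb = 1141/23; sellers receive ps = 1141/23 − 6 = 1003/23.
New quantity: q = 400 − 6.5(1141/23) = 3567/46.
Buyer burden = 1141/23 − 47 = 60/23; seller burden = 47 − 1003/23 = 78/23.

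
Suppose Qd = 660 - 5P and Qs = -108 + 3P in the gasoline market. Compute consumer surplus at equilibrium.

Equilibrium: 660 - 5P = -108 + 3P gives P* = 96, Q* = 180.
Demand choke price (Qd = 0): P = 132.
CS = ½(132 − 96)(180) = 3240.

Consumer surplus = 3240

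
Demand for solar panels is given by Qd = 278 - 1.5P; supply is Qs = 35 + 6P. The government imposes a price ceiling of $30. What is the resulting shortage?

Shortage = 18

Equilibrium price would be P* = 32.4, so the ceiling at 30 binds.
At P = 30: Qd = 278 − 1.5(30) = 233, Qs = 35 + 6(30) = 215.
Shortage = 233 − 215 = 18.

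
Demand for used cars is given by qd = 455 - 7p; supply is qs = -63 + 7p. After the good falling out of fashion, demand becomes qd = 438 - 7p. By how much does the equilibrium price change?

Original equilibrium: p* = 37, q* = 196.
New equilibrium: 438 - 7p = -63 + 7p, so 501 = 14p and p' = 501/14; q' = 438 − 7(501/14) = 187.5.
Change in price: 501/14 − 37 = -17/14.

Δp = -17/14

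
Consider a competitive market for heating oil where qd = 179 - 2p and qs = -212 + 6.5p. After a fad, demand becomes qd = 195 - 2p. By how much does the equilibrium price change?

Original equilibrium: p* = 46, q* = 87.
New equilibrium: 195 - 2p = -212 + 6.5p, so 407 = 8.5p and p' = 814/17; q' = 195 − 2(814/17) = 1687/17.
Change in price: 814/17 − 46 = 32/17.

Δp = 32/17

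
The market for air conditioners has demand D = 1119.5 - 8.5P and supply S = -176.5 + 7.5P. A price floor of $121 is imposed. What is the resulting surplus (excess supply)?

Surplus = 640

Equilibrium price would be P* = 81, so the floor at 121 binds.
At P = 121: D = 91, S = 731.
Surplus = 731 − 91 = 640.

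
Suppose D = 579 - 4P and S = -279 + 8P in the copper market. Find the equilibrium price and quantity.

Set D = S: 579 - 4P = -279 + 8P.
858 = 12P, so P* = 71.5.
Q* = 579 − 4(71.5) = 293.

P* = 71.5, Q* = 293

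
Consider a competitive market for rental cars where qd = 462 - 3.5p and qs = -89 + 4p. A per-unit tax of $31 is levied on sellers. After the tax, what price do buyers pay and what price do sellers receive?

Buyers pay $90, sellers receive $59

Pre-tax equilibrium: p* = 1102/15, q* = 3073/15.
Tax on sellers shifts supply to qs = -89 + 4(p − 31) = -213 + 4p.
462 - 3.5p = -213 + 4p gives buyer price pb = 90; sellers receive ps = 90 − 31 = 59.
New quantity: q = 462 − 3.5(90) = 147.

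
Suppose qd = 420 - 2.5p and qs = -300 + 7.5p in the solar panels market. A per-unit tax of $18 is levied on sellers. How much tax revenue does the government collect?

Pre-tax equilibrium: p* = 72, q* = 240.
Tax on sellers shifts supply to qs = -300 + 7.5(p − 18) = -435 + 7.5p.
420 - 2.5p = -435 + 7.5p gives buyer price pb = 85.5; sellers receive ps = 85.5 − 18 = 67.5.
New quantity: q = 420 − 2.5(85.5) = 206.25.
Revenue = 18 × 206.25 = 3712.5.

Tax revenue = 3712.5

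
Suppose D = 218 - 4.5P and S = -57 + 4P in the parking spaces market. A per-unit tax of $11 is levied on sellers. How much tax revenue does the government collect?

Tax revenue = 9185/17

Pre-tax equilibrium: P* = 550/17, Q* = 1231/17.
Tax on sellers shifts supply to S = -57 + 4(P − 11) = -101 + 4P.
218 - 4.5P = -101 + 4P gives buyer price Pb = 638/17; sellers receive Ps = 638/17 − 11 = 451/17.
New quantity: Q = 218 − 4.5(638/17) = 835/17.
Revenue = 11 × 835/17 = 9185/17.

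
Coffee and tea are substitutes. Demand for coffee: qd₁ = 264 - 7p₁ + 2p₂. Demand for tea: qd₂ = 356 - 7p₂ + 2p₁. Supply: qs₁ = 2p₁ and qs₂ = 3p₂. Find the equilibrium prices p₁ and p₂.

Market 1: 264 - 7p₁ + 2p₂ = 2p₁ → 9p₁ - 2p₂ = 264.
Market 2: 10p₂ - 2p₁ = 356.
Eliminating p₂: 10×(1) + 2×(2) gives 86p₁ = 3352, so p₁ = 1676/43.
Back-substitute into (2): p₂ = (356 + 2×1676/43) / 10 = 1866/43.

p₁ = 1676/43, p₂ = 1866/43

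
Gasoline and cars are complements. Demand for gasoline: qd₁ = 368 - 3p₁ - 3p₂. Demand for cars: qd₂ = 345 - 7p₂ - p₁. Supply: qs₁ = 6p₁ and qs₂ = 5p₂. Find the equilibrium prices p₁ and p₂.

Market 1: 368 - 3p₁ - 3p₂ = 6p₁ → 9p₁ + 3p₂ = 368.
Market 2: 12p₂ + p₁ = 345.
Eliminating p₂: 12×(1) − 3×(2) gives 105p₁ = 3381, so p₁ = 32.2.
Back-substitute into (2): p₂ = (345 − 1×32.2) / 12 = 391/15.

p₁ = 32.2, p₂ = 391/15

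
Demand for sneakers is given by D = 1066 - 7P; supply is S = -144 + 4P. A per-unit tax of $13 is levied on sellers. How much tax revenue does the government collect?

Pre-tax equilibrium: P* = 110, Q* = 296.
Tax on sellers shifts supply to S = -144 + 4(P − 13) = -196 + 4P.
1066 - 7P = -196 + 4P gives buyer price Pb = 1262/11; sellers receive Ps = 1262/11 − 13 = 1119/11.
New quantity: Q = 1066 − 7(1262/11) = 2892/11.
Revenue = 13 × 2892/11 = 37596/11.

Tax revenue = 37596/11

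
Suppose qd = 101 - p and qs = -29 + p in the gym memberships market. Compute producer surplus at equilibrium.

Equilibrium: 101 - p = -29 + p gives p* = 65, q* = 36.
Supply starts at p = 29 (where qs = 0).
PS = ½(65 − 29)(36) = 648.

Producer surplus = 648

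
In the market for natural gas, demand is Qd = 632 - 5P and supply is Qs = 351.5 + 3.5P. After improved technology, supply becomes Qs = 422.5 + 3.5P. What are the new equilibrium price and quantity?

Original equilibrium: P* = 33, Q* = 467.
New equilibrium: 632 - 5P = 422.5 + 3.5P, so 209.5 = 8.5P and P' = 419/17; Q' = 632 − 5(419/17) = 8649/17.

P' = 419/17, Q' = 8649/17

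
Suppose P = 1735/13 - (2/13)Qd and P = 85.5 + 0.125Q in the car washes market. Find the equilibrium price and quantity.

P* = 107, Q* = 172

Set the two price expressions equal: 1735/13 - (2/13)Q = 85.5 + 0.125Q.
1247/26 = (29/104)Q, so Q* = 172.
P* = 1735/13 − (2/13)(172) = 107.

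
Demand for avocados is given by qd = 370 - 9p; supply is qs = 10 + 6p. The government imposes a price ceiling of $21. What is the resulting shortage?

Equilibrium price would be p* = 24, so the ceiling at 21 binds.
At p = 21: qd = 370 − 9(21) = 181, qs = 10 + 6(21) = 136.
Shortage = 181 − 136 = 45.

Shortage = 45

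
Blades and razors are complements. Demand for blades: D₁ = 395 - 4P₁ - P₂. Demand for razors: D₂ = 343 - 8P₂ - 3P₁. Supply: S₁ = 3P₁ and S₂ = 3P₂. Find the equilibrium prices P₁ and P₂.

P₁ = 2001/37, P₂ = 608/37

Market 1: 395 - 4P₁ - P₂ = 3P₁ → 7P₁ + P₂ = 395.
Market 2: 11P₂ + 3P₁ = 343.
Eliminating P₂: 11×(1) − 1×(2) gives 74P₁ = 4002, so P₁ = 2001/37.
Back-substitute into (2): P₂ = (343 − 3×2001/37) / 11 = 608/37.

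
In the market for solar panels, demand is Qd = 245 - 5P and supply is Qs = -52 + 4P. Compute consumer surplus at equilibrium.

Equilibrium: 245 - 5P = -52 + 4P gives P* = 33, Q* = 80.
Demand choke price (Qd = 0): P = 49.
CS = ½(49 − 33)(80) = 640.

Consumer surplus = 640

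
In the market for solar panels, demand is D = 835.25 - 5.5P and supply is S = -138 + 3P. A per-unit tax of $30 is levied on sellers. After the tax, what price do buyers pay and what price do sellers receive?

Pre-tax equilibrium: P* = 114.5, Q* = 205.5.
Tax on sellers shifts supply to S = -138 + 3(P − 30) = -228 + 3P.
835.25 - 5.5P = -228 + 3P gives buyer price Pb = 4253/34; sellers receive Ps = 4253/34 − 30 = 3233/34.
New quantity: Q = 835.25 − 5.5(4253/34) = 5007/34.

Buyers pay 4253/34, sellers receive 3233/34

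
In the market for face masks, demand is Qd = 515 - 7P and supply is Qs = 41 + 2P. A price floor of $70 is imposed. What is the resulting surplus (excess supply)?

Equilibrium price would be P* = 158/3, so the floor at 70 binds.
At P = 70: Qd = 25, Qs = 181.
Surplus = 181 − 25 = 156.

Surplus = 156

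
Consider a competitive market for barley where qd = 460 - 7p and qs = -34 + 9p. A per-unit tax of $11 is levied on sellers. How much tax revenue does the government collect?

Tax revenue = 2206.1875

Pre-tax equilibrium: p* = 30.875, q* = 243.875.
Tax on sellers shifts supply to qs = -34 + 9(p − 11) = -133 + 9p.
460 - 7p = -133 + 9p gives buyer price pb = 37.0625; sellers receive ps = 37.0625 − 11 = 26.0625.
New quantity: q = 460 − 7(37.0625) = 200.5625.
Revenue = 11 × 200.5625 = 2206.1875.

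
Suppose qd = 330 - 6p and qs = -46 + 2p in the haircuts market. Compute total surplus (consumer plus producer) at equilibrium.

Equilibrium: 330 - 6p = -46 + 2p gives p* = 47, q* = 48.
Demand choke price: p = 55; supply starts at p = 23.
CS = ½(55 − 47)(48) = 192; PS = ½(47 − 23)(48) = 576.

Total surplus = 768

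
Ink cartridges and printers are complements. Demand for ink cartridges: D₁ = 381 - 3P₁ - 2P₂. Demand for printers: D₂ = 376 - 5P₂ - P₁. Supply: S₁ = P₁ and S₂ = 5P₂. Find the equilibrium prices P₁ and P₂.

P₁ = 1529/19, P₂ = 1123/38

Market 1: 381 - 3P₁ - 2P₂ = P₁ → 4P₁ + 2P₂ = 381.
Market 2: 10P₂ + P₁ = 376.
Eliminating P₂: 10×(1) − 2×(2) gives 38P₁ = 3058, so P₁ = 1529/19.
Back-substitute into (2): P₂ = (376 − 1×1529/19) / 10 = 1123/38.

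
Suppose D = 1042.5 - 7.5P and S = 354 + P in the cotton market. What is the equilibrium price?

Set D = S: 1042.5 - 7.5P = 354 + P.
688.5 = 8.5P, so P* = 81.
Q* = 1042.5 − 7.5(81) = 435.

P* = 81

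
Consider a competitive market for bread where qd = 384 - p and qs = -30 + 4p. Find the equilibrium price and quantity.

Set qd = qs: 384 - p = -30 + 4p.
414 = 5p, so p* = 82.8.
q* = 384 − 1(82.8) = 301.2.

p* = 82.8, q* = 301.2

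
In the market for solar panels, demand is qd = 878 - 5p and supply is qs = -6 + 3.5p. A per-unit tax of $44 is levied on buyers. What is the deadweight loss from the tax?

Pre-tax equilibrium: p* = 104, q* = 358.
Tax on buyers shifts demand to qd = 878 − 5(p + 44) = 658 - 5p.
658 - 5p = -6 + 3.5p gives seller price ps = 1328/17; buyers pay pb = 1328/17 + 44 = 2076/17.
New quantity: q = 878 − 5(2076/17) = 4546/17.
DWL = ½ × 44 × (358 − 4546/17) = 33880/17.

Deadweight loss = 33880/17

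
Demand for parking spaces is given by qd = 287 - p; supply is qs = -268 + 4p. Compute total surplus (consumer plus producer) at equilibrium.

Equilibrium: 287 - p = -268 + 4p gives p* = 111, q* = 176.
Demand choke price: p = 287; supply starts at p = 67.
CS = ½(287 − 111)(176) = 15488; PS = ½(111 − 67)(176) = 3872.

Total surplus = 19360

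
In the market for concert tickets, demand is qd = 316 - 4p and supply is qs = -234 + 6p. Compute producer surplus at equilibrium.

Equilibrium: 316 - 4p = -234 + 6p gives p* = 55, q* = 96.
Supply starts at p = 39 (where qs = 0).
PS = ½(55 − 39)(96) = 768.

Producer surplus = 768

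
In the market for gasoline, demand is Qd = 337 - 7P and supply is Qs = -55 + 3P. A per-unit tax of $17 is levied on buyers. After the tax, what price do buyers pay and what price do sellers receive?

Pre-tax equilibrium: P* = 39.2, Q* = 62.6.
Tax on buyers shifts demand to Qd = 337 − 7(P + 17) = 218 - 7P.
218 - 7P = -55 + 3P gives seller price Ps = 27.3; buyers pay Pb = 27.3 + 17 = 44.3.
New quantity: Q = 337 − 7(44.3) = 26.9.

Buyers pay $44.3, sellers receive $27.3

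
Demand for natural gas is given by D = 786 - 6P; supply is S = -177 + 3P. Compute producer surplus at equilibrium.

Equilibrium: 786 - 6P = -177 + 3P gives P* = 107, Q* = 144.
Supply starts at P = 59 (where S = 0).
PS = ½(107 − 59)(144) = 3456.

Producer surplus = 3456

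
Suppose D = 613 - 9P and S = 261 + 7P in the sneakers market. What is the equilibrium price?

Set D = S: 613 - 9P = 261 + 7P.
352 = 16P, so P* = 22.
Q* = 613 − 9(22) = 415.

P* = 22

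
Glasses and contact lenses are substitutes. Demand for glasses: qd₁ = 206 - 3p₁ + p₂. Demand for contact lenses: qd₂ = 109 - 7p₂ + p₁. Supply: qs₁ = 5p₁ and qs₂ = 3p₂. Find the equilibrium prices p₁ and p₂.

Market 1: 206 - 3p₁ + p₂ = 5p₁ → 8p₁ - p₂ = 206.
Market 2: 10p₂ - p₁ = 109.
Eliminating p₂: 10×(1) + 1×(2) gives 79p₁ = 2169, so p₁ = 2169/79.
Back-substitute into (2): p₂ = (109 + 1×2169/79) / 10 = 1078/79.

p₁ = 2169/79, p₂ = 1078/79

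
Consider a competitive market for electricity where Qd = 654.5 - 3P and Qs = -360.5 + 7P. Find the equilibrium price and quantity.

P* = 101.5, Q* = 350

Set Qd = Qs: 654.5 - 3P = -360.5 + 7P.
1015 = 10P, so P* = 101.5.
Q* = 654.5 − 3(101.5) = 350.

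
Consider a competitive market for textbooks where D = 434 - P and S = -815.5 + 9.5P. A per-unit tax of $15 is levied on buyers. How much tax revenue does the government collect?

Tax revenue = 31650/7

Pre-tax equilibrium: P* = 119, Q* = 315.
Tax on buyers shifts demand to D = 434 − 1(P + 15) = 419 - P.
419 - P = -815.5 + 9.5P gives seller price Ps = 823/7; buyers pay Pb = 823/7 + 15 = 928/7.
New quantity: Q = 434 − 1(928/7) = 2110/7.
Revenue = 15 × 2110/7 = 31650/7.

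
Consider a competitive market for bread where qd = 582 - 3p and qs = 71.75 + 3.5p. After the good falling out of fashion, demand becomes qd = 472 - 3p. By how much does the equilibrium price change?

Original equilibrium: p* = 78.5, q* = 346.5.
New equilibrium: 472 - 3p = 71.75 + 3.5p, so 400.25 = 6.5p and p' = 1601/26; q' = 472 − 3(1601/26) = 7469/26.
Change in price: 1601/26 − 78.5 = -220/13.

Δp = -220/13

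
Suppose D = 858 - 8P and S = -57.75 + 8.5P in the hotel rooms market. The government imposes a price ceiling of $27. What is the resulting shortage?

Equilibrium price would be P* = 55.5, so the ceiling at 27 binds.
At P = 27: D = 858 − 8(27) = 642, S = -57.75 + 8.5(27) = 171.75.
Shortage = 642 − 171.75 = 470.25.

Shortage = 470.25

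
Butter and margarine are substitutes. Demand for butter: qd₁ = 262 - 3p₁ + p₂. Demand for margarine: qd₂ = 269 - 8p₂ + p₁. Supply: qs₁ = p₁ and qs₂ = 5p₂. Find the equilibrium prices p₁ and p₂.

Market 1: 262 - 3p₁ + p₂ = p₁ → 4p₁ - p₂ = 262.
Market 2: 13p₂ - p₁ = 269.
Eliminating p₂: 13×(1) + 1×(2) gives 51p₁ = 3675, so p₁ = 1225/17.
Back-substitute into (2): p₂ = (269 + 1×1225/17) / 13 = 446/17.

p₁ = 1225/17, p₂ = 446/17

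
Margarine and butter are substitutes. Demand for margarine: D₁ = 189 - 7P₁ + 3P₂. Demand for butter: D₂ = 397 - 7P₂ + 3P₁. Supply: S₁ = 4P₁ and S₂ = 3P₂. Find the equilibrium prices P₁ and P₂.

Market 1: 189 - 7P₁ + 3P₂ = 4P₁ → 11P₁ - 3P₂ = 189.
Market 2: 10P₂ - 3P₁ = 397.
Eliminating P₂: 10×(1) + 3×(2) gives 101P₁ = 3081, so P₁ = 3081/101.
Back-substitute into (2): P₂ = (397 + 3×3081/101) / 10 = 4934/101.

P₁ = 3081/101, P₂ = 4934/101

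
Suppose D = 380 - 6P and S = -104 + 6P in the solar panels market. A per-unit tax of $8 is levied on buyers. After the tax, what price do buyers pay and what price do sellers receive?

Pre-tax equilibrium: P* = 121/3, Q* = 138.
Tax on buyers shifts demand to D = 380 − 6(P + 8) = 332 - 6P.
332 - 6P = -104 + 6P gives seller price Ps = 109/3; buyers pay Pb = 109/3 + 8 = 133/3.
New quantity: Q = 380 − 6(133/3) = 114.

Buyers pay 133/3, sellers receive 109/3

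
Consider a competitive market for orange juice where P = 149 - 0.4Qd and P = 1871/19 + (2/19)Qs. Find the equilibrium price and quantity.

P* = 109, Q* = 100

Set the two price expressions equal: 149 - 0.4Q = 1871/19 + (2/19)Q.
960/19 = (48/95)Q, so Q* = 100.
P* = 149 − (0.4)(100) = 109.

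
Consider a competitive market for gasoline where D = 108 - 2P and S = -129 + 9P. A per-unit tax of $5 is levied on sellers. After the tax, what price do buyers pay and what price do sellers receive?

Pre-tax equilibrium: P* = 237/11, Q* = 714/11.
Tax on sellers shifts supply to S = -129 + 9(P − 5) = -174 + 9P.
108 - 2P = -174 + 9P gives buyer price Pb = 282/11; sellers receive Ps = 282/11 − 5 = 227/11.
New quantity: Q = 108 − 2(282/11) = 624/11.

Buyers pay 282/11, sellers receive 227/11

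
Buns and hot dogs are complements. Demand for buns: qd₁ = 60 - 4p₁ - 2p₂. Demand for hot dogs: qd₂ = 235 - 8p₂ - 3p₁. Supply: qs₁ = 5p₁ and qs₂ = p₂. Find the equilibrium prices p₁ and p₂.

p₁ = 14/15, p₂ = 25.8

Market 1: 60 - 4p₁ - 2p₂ = 5p₁ → 9p₁ + 2p₂ = 60.
Market 2: 9p₂ + 3p₁ = 235.
Eliminating p₂: 9×(1) − 2×(2) gives 75p₁ = 70, so p₁ = 14/15.
Back-substitute into (2): p₂ = (235 − 3×14/15) / 9 = 25.8.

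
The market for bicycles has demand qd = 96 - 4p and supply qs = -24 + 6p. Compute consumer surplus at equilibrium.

Consumer surplus = 288

Equilibrium: 96 - 4p = -24 + 6p gives p* = 12, q* = 48.
Demand choke price (qd = 0): p = 24.
CS = ½(24 − 12)(48) = 288.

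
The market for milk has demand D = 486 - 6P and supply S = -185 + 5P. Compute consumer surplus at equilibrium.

Equilibrium: 486 - 6P = -185 + 5P gives P* = 61, Q* = 120.
Demand choke price (D = 0): P = 81.
CS = ½(81 − 61)(120) = 1200.

Consumer surplus = 1200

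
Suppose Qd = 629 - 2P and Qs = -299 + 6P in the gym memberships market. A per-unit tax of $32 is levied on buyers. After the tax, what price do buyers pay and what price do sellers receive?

Buyers pay $140, sellers receive $108

Pre-tax equilibrium: P* = 116, Q* = 397.
Tax on buyers shifts demand to Qd = 629 − 2(P + 32) = 565 - 2P.
565 - 2P = -299 + 6P gives seller price Ps = 108; buyers pay Pb = 108 + 32 = 140.
New quantity: Q = 629 − 2(140) = 349.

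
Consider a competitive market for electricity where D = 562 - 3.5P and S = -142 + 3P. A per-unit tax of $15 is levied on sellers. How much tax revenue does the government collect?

Pre-tax equilibrium: P* = 1408/13, Q* = 2378/13.
Tax on sellers shifts supply to S = -142 + 3(P − 15) = -187 + 3P.
562 - 3.5P = -187 + 3P gives buyer price Pb = 1498/13; sellers receive Ps = 1498/13 − 15 = 1303/13.
New quantity: Q = 562 − 3.5(1498/13) = 2063/13.
Revenue = 15 × 2063/13 = 30945/13.

Tax revenue = 30945/13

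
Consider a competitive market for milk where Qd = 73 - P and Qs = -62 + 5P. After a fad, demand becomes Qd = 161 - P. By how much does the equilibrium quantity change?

ΔQ = 220/3

Original equilibrium: P* = 22.5, Q* = 50.5.
New equilibrium: 161 - P = -62 + 5P, so 223 = 6P and P' = 223/6; Q' = 161 − 1(223/6) = 743/6.
Change in quantity: 743/6 − 50.5 = 220/3.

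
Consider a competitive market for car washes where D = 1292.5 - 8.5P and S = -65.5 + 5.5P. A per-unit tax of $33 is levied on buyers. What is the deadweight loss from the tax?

Deadweight loss = 203643/112

Pre-tax equilibrium: P* = 97, Q* = 468.
Tax on buyers shifts demand to D = 1292.5 − 8.5(P + 33) = 1012 - 8.5P.
1012 - 8.5P = -65.5 + 5.5P gives seller price Ps = 2155/28; buyers pay Pb = 2155/28 + 33 = 3079/28.
New quantity: Q = 1292.5 − 8.5(3079/28) = 20037/56.
DWL = ½ × 33 × (468 − 20037/56) = 203643/112.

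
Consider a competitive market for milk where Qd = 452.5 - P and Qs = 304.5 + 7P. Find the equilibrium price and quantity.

Set Qd = Qs: 452.5 - P = 304.5 + 7P.
148 = 8P, so P* = 18.5.
Q* = 452.5 − 1(18.5) = 434.

P* = 18.5, Q* = 434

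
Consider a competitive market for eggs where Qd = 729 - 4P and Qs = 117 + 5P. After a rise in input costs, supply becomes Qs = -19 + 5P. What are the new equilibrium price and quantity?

P' = 748/9, Q' = 3569/9

Original equilibrium: P* = 68, Q* = 457.
New equilibrium: 729 - 4P = -19 + 5P, so 748 = 9P and P' = 748/9; Q' = 729 − 4(748/9) = 3569/9.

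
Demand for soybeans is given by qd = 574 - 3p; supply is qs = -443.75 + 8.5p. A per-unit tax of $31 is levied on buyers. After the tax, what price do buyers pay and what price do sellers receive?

Pre-tax equilibrium: p* = 88.5, q* = 308.5.
Tax on buyers shifts demand to qd = 574 − 3(p + 31) = 481 - 3p.
481 - 3p = -443.75 + 8.5p gives seller price ps = 3699/46; buyers pay pb = 3699/46 + 31 = 5125/46.
New quantity: q = 574 − 3(5125/46) = 11029/46.

Buyers pay 5125/46, sellers receive 3699/46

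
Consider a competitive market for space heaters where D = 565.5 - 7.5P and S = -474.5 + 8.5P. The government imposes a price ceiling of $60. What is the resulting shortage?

Shortage = 80

Equilibrium price would be P* = 65, so the ceiling at 60 binds.
At P = 60: D = 565.5 − 7.5(60) = 115.5, S = -474.5 + 8.5(60) = 35.5.
Shortage = 115.5 − 35.5 = 80.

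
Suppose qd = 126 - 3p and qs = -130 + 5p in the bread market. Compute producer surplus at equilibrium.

Producer surplus = 90

Equilibrium: 126 - 3p = -130 + 5p gives p* = 32, q* = 30.
Supply starts at p = 26 (where qs = 0).
PS = ½(32 − 26)(30) = 90.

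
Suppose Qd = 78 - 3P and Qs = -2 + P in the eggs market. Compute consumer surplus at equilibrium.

Consumer surplus = 54

Equilibrium: 78 - 3P = -2 + P gives P* = 20, Q* = 18.
Demand choke price (Qd = 0): P = 26.
CS = ½(26 − 20)(18) = 54.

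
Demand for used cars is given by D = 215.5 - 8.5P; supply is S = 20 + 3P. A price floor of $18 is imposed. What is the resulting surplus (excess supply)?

Surplus = 11.5

Equilibrium price would be P* = 17, so the floor at 18 binds.
At P = 18: D = 62.5, S = 74.
Surplus = 74 − 62.5 = 11.5.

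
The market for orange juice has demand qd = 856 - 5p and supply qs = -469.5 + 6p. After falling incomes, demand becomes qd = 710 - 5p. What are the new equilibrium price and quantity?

Original equilibrium: p* = 120.5, q* = 253.5.
New equilibrium: 710 - 5p = -469.5 + 6p, so 1179.5 = 11p and p' = 2359/22; q' = 710 − 5(2359/22) = 3825/22.

p' = 2359/22, q' = 3825/22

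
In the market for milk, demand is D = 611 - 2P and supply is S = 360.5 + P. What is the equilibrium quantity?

Set D = S: 611 - 2P = 360.5 + P.
250.5 = 3P, so P* = 83.5.
Q* = 611 − 2(83.5) = 444.

Q* = 444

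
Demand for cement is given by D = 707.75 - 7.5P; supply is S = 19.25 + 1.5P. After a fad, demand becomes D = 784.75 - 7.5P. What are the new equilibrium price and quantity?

Original equilibrium: P* = 76.5, Q* = 134.
New equilibrium: 784.75 - 7.5P = 19.25 + 1.5P, so 765.5 = 9P and P' = 1531/18; Q' = 784.75 − 7.5(1531/18) = 881/6.

P' = 1531/18, Q' = 881/6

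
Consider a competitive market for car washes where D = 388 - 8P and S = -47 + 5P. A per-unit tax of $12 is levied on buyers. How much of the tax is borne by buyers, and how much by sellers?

Pre-tax equilibrium: P* = 435/13, Q* = 1564/13.
Tax on buyers shifts demand to D = 388 − 8(P + 12) = 292 - 8P.
292 - 8P = -47 + 5P gives seller price Ps = 339/13; buyers pay Pb = 339/13 + 12 = 495/13.
New quantity: Q = 388 − 8(495/13) = 1084/13.
Buyer burden = 495/13 − 435/13 = 60/13; seller burden = 435/13 − 339/13 = 96/13.

Buyers bear 60/13, sellers bear 96/13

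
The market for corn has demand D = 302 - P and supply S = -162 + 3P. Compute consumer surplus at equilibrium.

Consumer surplus = 17298

Equilibrium: 302 - P = -162 + 3P gives P* = 116, Q* = 186.
Demand choke price (D = 0): P = 302.
CS = ½(302 − 116)(186) = 17298.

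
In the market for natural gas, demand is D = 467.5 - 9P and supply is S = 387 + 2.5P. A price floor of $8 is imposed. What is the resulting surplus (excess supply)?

Equilibrium price would be P* = 7, so the floor at 8 binds.
At P = 8: D = 395.5, S = 407.
Surplus = 407 − 395.5 = 11.5.

Surplus = 11.5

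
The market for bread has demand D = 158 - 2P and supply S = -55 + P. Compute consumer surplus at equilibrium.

Consumer surplus = 64

Equilibrium: 158 - 2P = -55 + P gives P* = 71, Q* = 16.
Demand choke price (D = 0): P = 79.
CS = ½(79 − 71)(16) = 64.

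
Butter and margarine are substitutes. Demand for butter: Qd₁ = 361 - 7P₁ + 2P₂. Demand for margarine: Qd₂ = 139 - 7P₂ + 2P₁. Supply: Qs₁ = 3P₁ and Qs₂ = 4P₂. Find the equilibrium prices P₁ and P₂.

Market 1: 361 - 7P₁ + 2P₂ = 3P₁ → 10P₁ - 2P₂ = 361.
Market 2: 11P₂ - 2P₁ = 139.
Eliminating P₂: 11×(1) + 2×(2) gives 106P₁ = 4249, so P₁ = 4249/106.
Back-substitute into (2): P₂ = (139 + 2×4249/106) / 11 = 1056/53.

P₁ = 4249/106, P₂ = 1056/53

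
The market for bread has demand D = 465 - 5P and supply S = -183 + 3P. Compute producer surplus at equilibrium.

Equilibrium: 465 - 5P = -183 + 3P gives P* = 81, Q* = 60.
Supply starts at P = 61 (where S = 0).
PS = ½(81 − 61)(60) = 600.

Producer surplus = 600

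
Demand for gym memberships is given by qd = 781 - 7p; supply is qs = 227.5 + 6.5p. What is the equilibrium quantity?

Set qd = qs: 781 - 7p = 227.5 + 6.5p.
553.5 = 13.5p, so p* = 41.
q* = 781 − 7(41) = 494.

q* = 494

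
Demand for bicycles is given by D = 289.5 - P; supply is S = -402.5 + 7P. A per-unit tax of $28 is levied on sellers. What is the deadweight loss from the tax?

Pre-tax equilibrium: P* = 86.5, Q* = 203.
Tax on sellers shifts supply to S = -402.5 + 7(P − 28) = -598.5 + 7P.
289.5 - P = -598.5 + 7P gives buyer price Pb = 111; sellers receive Ps = 111 − 28 = 83.
New quantity: Q = 289.5 − 1(111) = 178.5.
DWL = ½ × 28 × (203 − 178.5) = 343.

Deadweight loss = 343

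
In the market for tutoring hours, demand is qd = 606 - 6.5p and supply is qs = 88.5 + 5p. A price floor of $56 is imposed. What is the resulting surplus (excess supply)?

Equilibrium price would be p* = 45, so the floor at 56 binds.
At p = 56: qd = 242, qs = 368.5.
Surplus = 368.5 − 242 = 126.5.

Surplus = 126.5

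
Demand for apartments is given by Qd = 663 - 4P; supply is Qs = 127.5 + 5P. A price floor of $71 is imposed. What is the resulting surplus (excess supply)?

Equilibrium price would be P* = 59.5, so the floor at 71 binds.
At P = 71: Qd = 379, Qs = 482.5.
Surplus = 482.5 − 379 = 103.5.

Surplus = 103.5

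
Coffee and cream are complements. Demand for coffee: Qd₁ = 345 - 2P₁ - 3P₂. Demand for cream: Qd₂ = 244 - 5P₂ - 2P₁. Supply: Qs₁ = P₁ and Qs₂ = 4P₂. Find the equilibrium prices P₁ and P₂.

Market 1: 345 - 2P₁ - 3P₂ = P₁ → 3P₁ + 3P₂ = 345.
Market 2: 9P₂ + 2P₁ = 244.
Eliminating P₂: 9×(1) − 3×(2) gives 21P₁ = 2373, so P₁ = 113.
Back-substitute into (2): P₂ = (244 − 2×113) / 9 = 2.

P₁ = 113, P₂ = 2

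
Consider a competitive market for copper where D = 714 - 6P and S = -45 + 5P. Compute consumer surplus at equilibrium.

Consumer surplus = 7500

Equilibrium: 714 - 6P = -45 + 5P gives P* = 69, Q* = 300.
Demand choke price (D = 0): P = 119.
CS = ½(119 − 69)(300) = 7500.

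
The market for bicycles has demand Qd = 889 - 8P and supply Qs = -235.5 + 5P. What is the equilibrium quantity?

Q* = 197

Set Qd = Qs: 889 - 8P = -235.5 + 5P.
1124.5 = 13P, so P* = 86.5.
Q* = 889 − 8(86.5) = 197.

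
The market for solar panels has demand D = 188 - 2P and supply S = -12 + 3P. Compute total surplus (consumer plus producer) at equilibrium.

Equilibrium: 188 - 2P = -12 + 3P gives P* = 40, Q* = 108.
Demand choke price: P = 94; supply starts at P = 4.
CS = ½(94 − 40)(108) = 2916; PS = ½(40 − 4)(108) = 1944.

Total surplus = 4860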